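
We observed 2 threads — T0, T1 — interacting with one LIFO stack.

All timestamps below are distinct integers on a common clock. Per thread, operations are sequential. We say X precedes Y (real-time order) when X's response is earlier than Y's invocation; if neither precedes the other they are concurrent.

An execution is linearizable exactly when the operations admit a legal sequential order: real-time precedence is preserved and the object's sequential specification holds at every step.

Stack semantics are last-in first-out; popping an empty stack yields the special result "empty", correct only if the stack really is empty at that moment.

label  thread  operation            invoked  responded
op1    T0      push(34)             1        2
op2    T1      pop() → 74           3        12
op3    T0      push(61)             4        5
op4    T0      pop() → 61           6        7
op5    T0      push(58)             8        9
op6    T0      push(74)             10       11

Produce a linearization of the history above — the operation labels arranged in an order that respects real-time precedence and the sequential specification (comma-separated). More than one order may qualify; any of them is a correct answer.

op1, op3, op4, op5, op6, op2

after step 1 (op1 push(34)): stack <34>
after step 2 (op3 push(61)): stack <34,61>
after step 3 (op4 pop() → 61): stack <34>
after step 4 (op5 push(58)): stack <34,58>
after step 5 (op6 push(74)): stack <34,58,74>
after step 6 (op2 pop() → 74): stack <34,58>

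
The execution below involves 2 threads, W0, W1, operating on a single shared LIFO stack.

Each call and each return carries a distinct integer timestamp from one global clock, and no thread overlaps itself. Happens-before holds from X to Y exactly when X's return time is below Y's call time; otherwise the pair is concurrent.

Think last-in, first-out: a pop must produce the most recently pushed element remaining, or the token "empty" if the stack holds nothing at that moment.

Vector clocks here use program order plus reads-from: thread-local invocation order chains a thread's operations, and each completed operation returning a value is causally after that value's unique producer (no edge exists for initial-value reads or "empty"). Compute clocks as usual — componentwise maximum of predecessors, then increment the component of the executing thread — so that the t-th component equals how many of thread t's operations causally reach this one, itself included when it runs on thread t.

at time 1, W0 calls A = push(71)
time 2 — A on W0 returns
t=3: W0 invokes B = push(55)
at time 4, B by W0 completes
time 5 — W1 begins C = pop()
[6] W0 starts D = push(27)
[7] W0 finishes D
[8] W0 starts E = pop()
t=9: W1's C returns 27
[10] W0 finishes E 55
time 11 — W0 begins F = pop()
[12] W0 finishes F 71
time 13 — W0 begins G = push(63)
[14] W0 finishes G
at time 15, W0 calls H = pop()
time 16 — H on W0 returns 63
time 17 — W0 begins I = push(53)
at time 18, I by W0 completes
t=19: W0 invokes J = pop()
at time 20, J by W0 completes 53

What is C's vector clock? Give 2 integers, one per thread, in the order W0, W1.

(3, 1)

invoked at 1, A has no predecessors; its own W0 bump gives (1, 0)
merge at B (invoked 3): VC(A)=(1, 0), own-thread bump on W0 → (2, 0)
merge at D (invoked 6): VC(B)=(2, 0), own-thread bump on W0 → (3, 0)
merge at C (invoked 5): VC(D)=(3, 0), own-thread bump on W1 → (3, 1)
merge at E (invoked 8): VC(B)=(2, 0), VC(D)=(3, 0), own-thread bump on W0 → (4, 0)
merge at F (invoked 11): VC(A)=(1, 0), VC(E)=(4, 0), own-thread bump on W0 → (5, 0)
merge at G (invoked 13): VC(F)=(5, 0), own-thread bump on W0 → (6, 0)
merge at H (invoked 15): VC(G)=(6, 0), own-thread bump on W0 → (7, 0)
merge at I (invoked 17): VC(H)=(7, 0), own-thread bump on W0 → (8, 0)
merge at J (invoked 19): VC(I)=(8, 0), own-thread bump on W0 → (9, 0)
target: VC(C) = (3, 1)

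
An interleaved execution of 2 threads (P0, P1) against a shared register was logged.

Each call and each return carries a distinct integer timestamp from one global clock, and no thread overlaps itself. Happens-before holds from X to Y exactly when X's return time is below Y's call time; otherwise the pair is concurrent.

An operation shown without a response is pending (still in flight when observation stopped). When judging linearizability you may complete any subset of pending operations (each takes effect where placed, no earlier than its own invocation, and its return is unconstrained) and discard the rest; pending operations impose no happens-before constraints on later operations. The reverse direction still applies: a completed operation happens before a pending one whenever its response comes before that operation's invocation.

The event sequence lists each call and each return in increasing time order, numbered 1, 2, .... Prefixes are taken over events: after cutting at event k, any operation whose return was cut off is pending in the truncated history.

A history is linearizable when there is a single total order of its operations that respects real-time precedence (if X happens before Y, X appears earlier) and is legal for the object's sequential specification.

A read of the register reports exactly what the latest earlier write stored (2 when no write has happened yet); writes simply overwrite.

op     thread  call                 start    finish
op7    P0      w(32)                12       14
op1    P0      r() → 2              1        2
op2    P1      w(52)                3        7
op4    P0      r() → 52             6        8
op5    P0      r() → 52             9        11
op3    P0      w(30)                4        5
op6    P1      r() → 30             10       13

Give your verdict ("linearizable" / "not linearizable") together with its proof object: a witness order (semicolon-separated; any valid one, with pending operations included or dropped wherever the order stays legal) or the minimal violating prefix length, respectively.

prefix check: 1..12 passes, 1..13 fails once op6's time-13 response joins
every one of the 6 real-time-consistent orders over 6 completed register ops fails the sequential spec
every completion of the 1 pending operation (op7) was checked; none linearizes
for example op1, op2, op3, op4, op5, op6 (pending dropped) fails at step 4: op4 r() → 52 is not legal there
for example op1, op2, op3, op4, op6, op5 (pending dropped) fails at step 4: op4 r() → 52 is not legal there

not linearizable — minimal violating prefix: 13 events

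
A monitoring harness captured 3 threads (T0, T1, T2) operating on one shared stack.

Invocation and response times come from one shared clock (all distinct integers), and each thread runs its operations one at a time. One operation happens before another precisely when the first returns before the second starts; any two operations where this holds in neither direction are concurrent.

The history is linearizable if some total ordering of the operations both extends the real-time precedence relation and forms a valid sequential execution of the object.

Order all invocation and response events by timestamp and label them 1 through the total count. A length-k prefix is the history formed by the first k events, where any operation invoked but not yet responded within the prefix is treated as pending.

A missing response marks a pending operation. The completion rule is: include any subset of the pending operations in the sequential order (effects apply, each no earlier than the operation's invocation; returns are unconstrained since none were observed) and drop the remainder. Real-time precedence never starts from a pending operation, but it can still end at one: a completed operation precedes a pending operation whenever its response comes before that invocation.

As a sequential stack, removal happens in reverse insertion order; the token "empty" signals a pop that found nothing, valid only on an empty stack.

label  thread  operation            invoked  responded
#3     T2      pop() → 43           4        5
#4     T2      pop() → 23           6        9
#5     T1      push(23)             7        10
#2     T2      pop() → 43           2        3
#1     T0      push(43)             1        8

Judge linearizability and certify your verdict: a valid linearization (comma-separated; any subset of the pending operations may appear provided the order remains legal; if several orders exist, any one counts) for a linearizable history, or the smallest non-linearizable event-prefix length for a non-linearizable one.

the violation lands at event 5, #3's response at time 5: events 1..4 linearize, events 1..5 do not
exhaustive check: the 2 completed stack ops admit one real-time order; illegal
include/drop combinations of the 1 pending operation (#1) were all tried; none helps
for example #2, #3 (pending dropped) fails at step 1: #2 pop() → 43 is not legal there

not linearizable — minimal violating prefix: 5 events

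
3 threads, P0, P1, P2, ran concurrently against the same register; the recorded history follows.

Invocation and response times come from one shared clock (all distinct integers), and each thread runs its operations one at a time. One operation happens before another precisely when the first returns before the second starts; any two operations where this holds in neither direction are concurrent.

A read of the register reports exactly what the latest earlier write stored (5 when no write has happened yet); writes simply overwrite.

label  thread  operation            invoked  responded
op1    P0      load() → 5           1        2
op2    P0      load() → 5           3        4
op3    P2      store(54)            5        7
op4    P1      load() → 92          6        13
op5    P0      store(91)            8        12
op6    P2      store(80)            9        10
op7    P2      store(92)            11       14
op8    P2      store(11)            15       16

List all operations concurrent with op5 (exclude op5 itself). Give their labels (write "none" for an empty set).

overlap test against op5 [8,12]: concurrent iff the interval meets 8..12
op1 [1,2]: before
op2 [3,4]: before
op3 [5,7]: before
op4 [6,13]: concurrent
op6 [9,10]: concurrent
op7 [11,14]: concurrent
op8 [15,16]: after

op4, op6, op7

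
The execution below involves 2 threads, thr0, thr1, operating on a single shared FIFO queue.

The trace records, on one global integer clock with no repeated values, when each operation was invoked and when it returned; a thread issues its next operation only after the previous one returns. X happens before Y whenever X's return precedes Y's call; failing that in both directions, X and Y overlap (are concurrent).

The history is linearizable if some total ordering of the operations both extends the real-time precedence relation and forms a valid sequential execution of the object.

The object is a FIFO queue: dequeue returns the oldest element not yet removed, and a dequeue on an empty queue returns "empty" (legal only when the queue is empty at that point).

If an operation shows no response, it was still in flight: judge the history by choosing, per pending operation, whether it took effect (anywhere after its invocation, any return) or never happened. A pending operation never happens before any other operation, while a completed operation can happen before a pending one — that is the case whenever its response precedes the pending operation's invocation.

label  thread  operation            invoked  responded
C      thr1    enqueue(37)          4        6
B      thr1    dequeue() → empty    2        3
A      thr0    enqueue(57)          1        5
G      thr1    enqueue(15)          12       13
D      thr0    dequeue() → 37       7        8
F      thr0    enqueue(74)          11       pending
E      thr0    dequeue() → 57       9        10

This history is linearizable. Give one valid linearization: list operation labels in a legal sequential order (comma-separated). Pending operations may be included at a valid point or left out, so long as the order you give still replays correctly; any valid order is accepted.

after step 1 (B dequeue() → empty): queue <>
after step 2 (C enqueue(37)): queue <37>
after step 3 (A enqueue(57)): queue <37,57>
after step 4 (D dequeue() → 37): queue <57>
after step 5 (E dequeue() → 57): queue <>
after step 6 (F enqueue(74) (pending, included)): queue <74>
after step 7 (G enqueue(15)): queue <74,15>

B, C, A, D, E, F, G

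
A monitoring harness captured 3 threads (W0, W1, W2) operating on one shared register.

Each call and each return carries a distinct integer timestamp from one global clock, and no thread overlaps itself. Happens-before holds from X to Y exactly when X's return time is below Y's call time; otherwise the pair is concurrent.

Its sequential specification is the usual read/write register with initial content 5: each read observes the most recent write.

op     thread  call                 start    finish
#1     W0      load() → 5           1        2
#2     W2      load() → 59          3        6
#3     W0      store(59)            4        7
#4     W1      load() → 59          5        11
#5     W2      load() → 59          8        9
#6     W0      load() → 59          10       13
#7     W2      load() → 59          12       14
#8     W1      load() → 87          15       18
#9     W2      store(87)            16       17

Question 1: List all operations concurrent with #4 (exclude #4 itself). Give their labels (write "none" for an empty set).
#2, #3, #5, #6

#4 spans [5,11]: anything still running between times 5 and 11 counts as concurrent
#1 [1,2]: before
#2 [3,6]: concurrent
#3 [4,7]: concurrent
#5 [8,9]: concurrent
#6 [10,13]: concurrent
#7 [12,14]: after
#8 [15,18]: after
#9 [16,17]: after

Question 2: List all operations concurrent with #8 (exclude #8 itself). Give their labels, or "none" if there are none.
#9

concurrent with #8 ([15,18]): every op whose interval crosses 15..18
#1 [1,2]: before
#2 [3,6]: before
#3 [4,7]: before
#4 [5,11]: before
#5 [8,9]: before
#6 [10,13]: before
#7 [12,14]: before
#9 [16,17]: concurrent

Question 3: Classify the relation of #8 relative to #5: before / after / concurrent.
after

#8 spans [15,18], #5 spans [8,9]
resp(#5)=9 < inv(#8)=15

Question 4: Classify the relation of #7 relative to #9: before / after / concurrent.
before

#7 spans [12,14], #9 spans [16,17]
resp(#7)=14 < inv(#9)=16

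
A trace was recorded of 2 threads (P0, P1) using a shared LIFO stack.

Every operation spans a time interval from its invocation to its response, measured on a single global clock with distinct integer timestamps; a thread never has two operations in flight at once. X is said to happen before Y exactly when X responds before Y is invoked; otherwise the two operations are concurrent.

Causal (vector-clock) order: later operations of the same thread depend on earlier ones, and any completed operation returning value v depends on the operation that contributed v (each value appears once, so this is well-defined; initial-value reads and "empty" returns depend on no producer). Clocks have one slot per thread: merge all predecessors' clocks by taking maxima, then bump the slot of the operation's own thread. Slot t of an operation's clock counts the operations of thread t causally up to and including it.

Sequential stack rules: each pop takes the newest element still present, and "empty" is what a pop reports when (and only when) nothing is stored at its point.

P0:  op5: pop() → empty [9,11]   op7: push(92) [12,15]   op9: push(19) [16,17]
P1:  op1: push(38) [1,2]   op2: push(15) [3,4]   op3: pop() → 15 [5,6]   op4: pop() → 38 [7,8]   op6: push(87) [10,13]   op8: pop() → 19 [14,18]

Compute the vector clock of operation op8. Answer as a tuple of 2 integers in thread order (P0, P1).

(3, 6)

op1, invoked 1, has no incoming edges; only P1's bump applies → (0, 1)
op5, invoked 9, has no incoming edges; only P0's bump applies → (1, 0)
from VC(op1)=(0, 1), op2 (invoked 3) maxes components and bumps P1 → (0, 2)
from VC(op5)=(1, 0), op7 (invoked 12) maxes components and bumps P0 → (2, 0)
from VC(op2)=(0, 2), op3 (invoked 5) maxes components and bumps P1 → (0, 3)
from VC(op7)=(2, 0), op9 (invoked 16) maxes components and bumps P0 → (3, 0)
from VC(op1)=(0, 1), VC(op3)=(0, 3), op4 (invoked 7) maxes components and bumps P1 → (0, 4)
from VC(op4)=(0, 4), op6 (invoked 10) maxes components and bumps P1 → (0, 5)
from VC(op6)=(0, 5), VC(op9)=(3, 0), op8 (invoked 14) maxes components and bumps P1 → (3, 6)
target: VC(op8) = (3, 6)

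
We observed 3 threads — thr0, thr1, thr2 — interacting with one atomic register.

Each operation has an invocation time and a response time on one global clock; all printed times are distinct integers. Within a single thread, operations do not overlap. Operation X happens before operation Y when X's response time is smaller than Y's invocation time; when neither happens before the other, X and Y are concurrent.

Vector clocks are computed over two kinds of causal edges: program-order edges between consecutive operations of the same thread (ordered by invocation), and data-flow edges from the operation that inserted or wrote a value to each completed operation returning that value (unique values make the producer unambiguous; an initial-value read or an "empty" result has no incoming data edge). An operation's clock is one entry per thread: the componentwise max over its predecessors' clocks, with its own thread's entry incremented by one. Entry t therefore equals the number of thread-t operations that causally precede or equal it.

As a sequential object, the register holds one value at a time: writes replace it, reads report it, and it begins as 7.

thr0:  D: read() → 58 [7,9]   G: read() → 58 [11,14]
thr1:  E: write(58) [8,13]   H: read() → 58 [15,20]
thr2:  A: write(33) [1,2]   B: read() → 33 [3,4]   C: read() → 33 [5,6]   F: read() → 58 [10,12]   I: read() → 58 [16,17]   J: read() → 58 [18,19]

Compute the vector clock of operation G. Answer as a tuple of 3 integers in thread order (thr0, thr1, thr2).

VC(A, invoked at 1): no causal predecessors; +1 on thr2 → (0, 0, 1)
VC(E, invoked at 8): no causal predecessors; +1 on thr1 → (0, 1, 0)
B, invoked 3, takes VC(A)=(0, 0, 1) under max, adds 1 for thr2 → (0, 0, 2)
H, invoked 15, takes VC(E)=(0, 1, 0) under max, adds 1 for thr1 → (0, 2, 0)
D, invoked 7, takes VC(E)=(0, 1, 0) under max, adds 1 for thr0 → (1, 1, 0)
C, invoked 5, takes VC(A)=(0, 0, 1), VC(B)=(0, 0, 2) under max, adds 1 for thr2 → (0, 0, 3)
G, invoked 11, takes VC(D)=(1, 1, 0), VC(E)=(0, 1, 0) under max, adds 1 for thr0 → (2, 1, 0)
F, invoked 10, takes VC(C)=(0, 0, 3), VC(E)=(0, 1, 0) under max, adds 1 for thr2 → (0, 1, 4)
I, invoked 16, takes VC(E)=(0, 1, 0), VC(F)=(0, 1, 4) under max, adds 1 for thr2 → (0, 1, 5)
J, invoked 18, takes VC(E)=(0, 1, 0), VC(I)=(0, 1, 5) under max, adds 1 for thr2 → (0, 1, 6)
target: VC(G) = (2, 1, 0)

(2, 1, 0)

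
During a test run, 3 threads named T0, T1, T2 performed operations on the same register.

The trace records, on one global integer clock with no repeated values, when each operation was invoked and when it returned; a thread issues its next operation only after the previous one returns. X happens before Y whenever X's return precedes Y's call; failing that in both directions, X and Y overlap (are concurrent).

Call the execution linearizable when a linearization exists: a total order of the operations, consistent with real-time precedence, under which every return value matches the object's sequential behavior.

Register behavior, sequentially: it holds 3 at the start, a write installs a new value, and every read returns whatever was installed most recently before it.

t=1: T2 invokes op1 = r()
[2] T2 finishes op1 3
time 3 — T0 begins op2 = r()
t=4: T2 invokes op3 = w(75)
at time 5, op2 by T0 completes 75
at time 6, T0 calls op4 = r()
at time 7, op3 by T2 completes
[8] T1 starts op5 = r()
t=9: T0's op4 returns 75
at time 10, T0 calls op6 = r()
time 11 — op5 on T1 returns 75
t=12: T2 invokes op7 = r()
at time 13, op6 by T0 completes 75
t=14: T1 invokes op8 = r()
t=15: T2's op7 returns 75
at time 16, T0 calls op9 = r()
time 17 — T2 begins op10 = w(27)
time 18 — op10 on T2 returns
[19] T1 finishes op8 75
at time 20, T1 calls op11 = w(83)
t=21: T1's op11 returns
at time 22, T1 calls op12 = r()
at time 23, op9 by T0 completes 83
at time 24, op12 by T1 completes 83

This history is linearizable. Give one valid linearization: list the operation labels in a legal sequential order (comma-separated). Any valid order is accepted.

op1, op3, op2, op4, op5, op6, op7, op8, op10, op11, op9, op12

after step 1 (op1 r() → 3): value 3
after step 2 (op3 w(75)): value 75
after step 3 (op2 r() → 75): value 75
after step 4 (op4 r() → 75): value 75
after step 5 (op5 r() → 75): value 75
after step 6 (op6 r() → 75): value 75
after step 7 (op7 r() → 75): value 75
after step 8 (op8 r() → 75): value 75
after step 9 (op10 w(27)): value 27
after step 10 (op11 w(83)): value 83
after step 11 (op9 r() → 83): value 83
after step 12 (op12 r() → 83): value 83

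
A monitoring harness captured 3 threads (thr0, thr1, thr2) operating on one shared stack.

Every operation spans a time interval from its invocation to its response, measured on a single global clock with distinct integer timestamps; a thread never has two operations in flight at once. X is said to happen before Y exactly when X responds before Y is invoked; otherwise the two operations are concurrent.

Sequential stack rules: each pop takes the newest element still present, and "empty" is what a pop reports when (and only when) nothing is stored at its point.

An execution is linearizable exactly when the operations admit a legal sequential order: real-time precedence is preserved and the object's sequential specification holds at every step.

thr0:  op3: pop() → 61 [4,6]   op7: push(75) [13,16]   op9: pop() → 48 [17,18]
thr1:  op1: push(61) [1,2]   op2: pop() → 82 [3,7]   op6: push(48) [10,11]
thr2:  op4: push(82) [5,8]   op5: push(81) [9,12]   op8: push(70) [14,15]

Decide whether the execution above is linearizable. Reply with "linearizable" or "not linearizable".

not linearizable

cut after 17 events: linearizable; cut after 18 events (op9 responds, time 18): not linearizable
real-time-consistent orders of the 9 completed operations: 24 — all fail the stack replay
sample order op1, op2, op3, op4, op5, op6, op7, op8, op9 stalls at step 2 — op2 pop() → 82 has no legal effect
sample order op1, op2, op3, op4, op5, op6, op8, op7, op9 stalls at step 2 — op2 pop() → 82 has no legal effect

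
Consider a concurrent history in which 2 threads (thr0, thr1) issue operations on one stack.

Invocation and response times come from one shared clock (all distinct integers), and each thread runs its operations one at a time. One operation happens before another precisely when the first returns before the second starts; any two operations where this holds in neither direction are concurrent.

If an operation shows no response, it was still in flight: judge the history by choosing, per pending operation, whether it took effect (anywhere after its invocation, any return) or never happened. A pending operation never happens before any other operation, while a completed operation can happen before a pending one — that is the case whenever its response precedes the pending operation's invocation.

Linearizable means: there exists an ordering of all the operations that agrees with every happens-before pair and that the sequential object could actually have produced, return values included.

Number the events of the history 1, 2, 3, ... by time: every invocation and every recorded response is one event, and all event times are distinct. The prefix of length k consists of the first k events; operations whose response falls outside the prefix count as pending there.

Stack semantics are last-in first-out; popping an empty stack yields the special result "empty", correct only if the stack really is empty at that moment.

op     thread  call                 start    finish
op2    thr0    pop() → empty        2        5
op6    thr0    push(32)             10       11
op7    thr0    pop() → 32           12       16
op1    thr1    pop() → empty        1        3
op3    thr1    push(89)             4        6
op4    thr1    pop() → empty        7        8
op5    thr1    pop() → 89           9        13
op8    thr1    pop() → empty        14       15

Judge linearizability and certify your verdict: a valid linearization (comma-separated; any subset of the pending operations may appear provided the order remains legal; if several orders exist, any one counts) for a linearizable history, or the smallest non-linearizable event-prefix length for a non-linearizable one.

prefix check: 1..7 passes, 1..8 fails once op4's time-8 response joins
the 4 completed operations admit 3 real-time orders; each fails the stack replay
take op1, op2, op3, op4: step 4 already fails, because op4 pop() → empty cannot occur there
take op1, op3, op2, op4: step 3 already fails, because op2 pop() → empty cannot occur there

not linearizable — minimal violating prefix: 8 events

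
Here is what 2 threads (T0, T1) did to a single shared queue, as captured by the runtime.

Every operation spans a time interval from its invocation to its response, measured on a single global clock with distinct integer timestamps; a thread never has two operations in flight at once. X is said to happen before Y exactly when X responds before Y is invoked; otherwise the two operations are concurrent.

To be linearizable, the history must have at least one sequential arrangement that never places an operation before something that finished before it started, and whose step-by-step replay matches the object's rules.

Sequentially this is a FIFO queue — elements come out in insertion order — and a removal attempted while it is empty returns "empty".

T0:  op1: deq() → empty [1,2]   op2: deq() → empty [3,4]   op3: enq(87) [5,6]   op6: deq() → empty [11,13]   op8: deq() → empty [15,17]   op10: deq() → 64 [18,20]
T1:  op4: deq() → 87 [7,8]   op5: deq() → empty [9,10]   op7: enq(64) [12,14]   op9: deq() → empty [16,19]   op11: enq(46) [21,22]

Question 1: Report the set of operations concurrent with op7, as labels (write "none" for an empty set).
op7 spans [12,14]: anything still running between times 12 and 14 counts as concurrent
op1 [1,2]: before
op2 [3,4]: before
op3 [5,6]: before
op4 [7,8]: before
op5 [9,10]: before
op6 [11,13]: concurrent
op8 [15,17]: after
op9 [16,19]: after
op10 [18,20]: after
op11 [21,22]: after

op6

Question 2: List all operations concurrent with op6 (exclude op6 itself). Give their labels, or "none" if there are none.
op6 runs from 11 to 13; window-overlapping ops are concurrent
op1 [1,2]: before
op2 [3,4]: before
op3 [5,6]: before
op4 [7,8]: before
op5 [9,10]: before
op7 [12,14]: concurrent
op8 [15,17]: after
op9 [16,19]: after
op10 [18,20]: after
op11 [21,22]: after

op7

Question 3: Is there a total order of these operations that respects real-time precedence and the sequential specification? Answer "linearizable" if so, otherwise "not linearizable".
the violation lands at event 19, op9's response at time 19: events 1..18 linearize, events 1..19 do not
all 4 real-time-respecting orders fail — 9 completed queue operations, no legal replay
including or dropping the 1 pending operation (op10) in any combination fails
take op1, op2, op3, op4, op5, op6, op7, op8, op9 (pending dropped): step 8 already fails, because op8 deq() → empty cannot occur there
take op1, op2, op3, op4, op5, op6, op7, op9, op8 (pending dropped): step 8 already fails, because op9 deq() → empty cannot occur there

not linearizable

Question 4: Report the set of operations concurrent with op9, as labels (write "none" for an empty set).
op9 spans [16,19]; an op avoiding the whole window 16..19 is ordered, any other is concurrent
op1 [1,2]: before
op2 [3,4]: before
op3 [5,6]: before
op4 [7,8]: before
op5 [9,10]: before
op6 [11,13]: before
op7 [12,14]: before
op8 [15,17]: concurrent
op10 [18,20]: concurrent
op11 [21,22]: after

op10, op8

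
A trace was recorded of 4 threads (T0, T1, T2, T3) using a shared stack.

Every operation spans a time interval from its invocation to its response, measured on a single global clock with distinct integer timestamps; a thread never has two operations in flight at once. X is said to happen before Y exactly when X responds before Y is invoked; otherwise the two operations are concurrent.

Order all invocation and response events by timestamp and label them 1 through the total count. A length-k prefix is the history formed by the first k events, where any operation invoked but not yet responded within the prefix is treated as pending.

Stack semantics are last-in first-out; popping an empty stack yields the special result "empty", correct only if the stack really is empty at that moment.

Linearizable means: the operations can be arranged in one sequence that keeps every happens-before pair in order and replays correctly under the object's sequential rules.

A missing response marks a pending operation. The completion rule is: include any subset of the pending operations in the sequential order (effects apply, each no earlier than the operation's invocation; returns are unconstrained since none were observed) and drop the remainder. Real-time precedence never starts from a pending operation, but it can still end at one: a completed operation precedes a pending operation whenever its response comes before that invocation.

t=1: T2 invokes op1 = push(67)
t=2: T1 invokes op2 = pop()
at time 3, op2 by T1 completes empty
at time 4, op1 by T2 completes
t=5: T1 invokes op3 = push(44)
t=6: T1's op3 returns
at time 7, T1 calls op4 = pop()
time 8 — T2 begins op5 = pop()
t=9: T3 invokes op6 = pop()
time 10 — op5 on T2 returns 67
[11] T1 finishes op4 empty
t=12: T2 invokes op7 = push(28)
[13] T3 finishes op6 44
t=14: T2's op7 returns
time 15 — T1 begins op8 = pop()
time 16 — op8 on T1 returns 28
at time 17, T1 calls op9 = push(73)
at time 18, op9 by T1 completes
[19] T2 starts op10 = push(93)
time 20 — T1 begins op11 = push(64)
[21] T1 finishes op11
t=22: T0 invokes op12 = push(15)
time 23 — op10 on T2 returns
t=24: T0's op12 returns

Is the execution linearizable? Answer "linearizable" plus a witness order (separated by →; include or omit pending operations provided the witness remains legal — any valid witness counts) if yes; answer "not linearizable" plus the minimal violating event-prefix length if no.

after step 1 (op2 pop() → empty): stack <>
after step 2 (op1 push(67)): stack <67>
after step 3 (op3 push(44)): stack <67,44>
after step 4 (op6 pop() → 44): stack <67>
after step 5 (op5 pop() → 67): stack <>
after step 6 (op4 pop() → empty): stack <>
after step 7 (op7 push(28)): stack <28>
after step 8 (op8 pop() → 28): stack <>
after step 9 (op9 push(73)): stack <73>
after step 10 (op10 push(93)): stack <73,93>
after step 11 (op11 push(64)): stack <73,93,64>
after step 12 (op12 push(15)): stack <73,93,64,15>

linearizable — witness: op2 → op1 → op3 → op6 → op5 → op4 → op7 → op8 → op9 → op10 → op11 → op12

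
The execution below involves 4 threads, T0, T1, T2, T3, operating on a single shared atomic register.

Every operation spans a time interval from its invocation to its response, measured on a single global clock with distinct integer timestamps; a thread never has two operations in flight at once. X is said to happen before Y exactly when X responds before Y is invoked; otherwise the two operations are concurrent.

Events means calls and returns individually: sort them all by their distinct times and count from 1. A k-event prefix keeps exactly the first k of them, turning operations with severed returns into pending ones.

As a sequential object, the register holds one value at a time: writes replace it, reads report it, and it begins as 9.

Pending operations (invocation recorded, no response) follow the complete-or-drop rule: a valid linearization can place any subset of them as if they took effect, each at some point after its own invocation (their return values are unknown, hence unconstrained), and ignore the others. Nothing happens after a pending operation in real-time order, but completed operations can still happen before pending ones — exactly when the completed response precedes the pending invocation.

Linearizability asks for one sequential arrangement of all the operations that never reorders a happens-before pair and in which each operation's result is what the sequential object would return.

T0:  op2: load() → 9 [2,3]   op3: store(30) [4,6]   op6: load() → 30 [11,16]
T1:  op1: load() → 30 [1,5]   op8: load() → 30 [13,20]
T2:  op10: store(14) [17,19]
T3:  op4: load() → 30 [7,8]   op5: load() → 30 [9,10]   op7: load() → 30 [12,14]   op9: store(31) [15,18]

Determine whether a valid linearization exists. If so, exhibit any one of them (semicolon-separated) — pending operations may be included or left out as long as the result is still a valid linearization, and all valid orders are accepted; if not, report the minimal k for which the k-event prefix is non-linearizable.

linearizable — witness: op2; op3; op1; op4; op5; op6; op7; op8; op9; op10

1. op2 load() → 9, leaving value 9
2. op3 store(30), leaving value 30
3. op1 load() → 30, leaving value 30
4. op4 load() → 30, leaving value 30
5. op5 load() → 30, leaving value 30
6. op6 load() → 30, leaving value 30
7. op7 load() → 30, leaving value 30
8. op8 load() → 30, leaving value 30
9. op9 store(31), leaving value 31
10. op10 store(14), leaving value 14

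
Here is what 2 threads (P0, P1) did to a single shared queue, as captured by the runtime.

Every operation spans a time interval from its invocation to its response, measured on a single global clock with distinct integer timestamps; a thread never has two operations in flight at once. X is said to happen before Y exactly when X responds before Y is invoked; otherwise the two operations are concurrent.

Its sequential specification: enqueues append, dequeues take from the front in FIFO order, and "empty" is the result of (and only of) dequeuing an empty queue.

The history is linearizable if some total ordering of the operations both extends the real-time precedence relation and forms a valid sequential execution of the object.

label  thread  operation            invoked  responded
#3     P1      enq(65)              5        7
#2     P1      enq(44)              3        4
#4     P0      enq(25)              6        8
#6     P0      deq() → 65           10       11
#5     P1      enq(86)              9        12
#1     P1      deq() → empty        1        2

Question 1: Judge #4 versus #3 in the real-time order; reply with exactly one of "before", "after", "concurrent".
#4 spans [6,8], #3 spans [5,7]
the intervals overlap in both directions

concurrent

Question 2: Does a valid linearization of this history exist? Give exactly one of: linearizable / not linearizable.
prefix check: 1..10 passes, 1..11 fails once #6's time-11 response joins
checked exhaustively: 2 real-time-consistent orders of 5 completed operations, zero legal queue replays
no escape via the 1 pending operation (#5): every completion choice fails
e.g. #1, #2, #3, #4, #6 (pending dropped): illegal at step 5, since #6 deq() → 65 cannot apply there
e.g. #1, #2, #4, #3, #6 (pending dropped): illegal at step 5, since #6 deq() → 65 cannot apply there

not linearizable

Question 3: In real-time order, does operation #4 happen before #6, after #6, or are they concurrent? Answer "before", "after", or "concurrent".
#4 spans [6,8], #6 spans [10,11]
resp(#4)=8 < inv(#6)=10

before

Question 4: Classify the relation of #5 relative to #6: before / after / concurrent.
#5 spans [9,12], #6 spans [10,11]
the intervals overlap in both directions

concurrent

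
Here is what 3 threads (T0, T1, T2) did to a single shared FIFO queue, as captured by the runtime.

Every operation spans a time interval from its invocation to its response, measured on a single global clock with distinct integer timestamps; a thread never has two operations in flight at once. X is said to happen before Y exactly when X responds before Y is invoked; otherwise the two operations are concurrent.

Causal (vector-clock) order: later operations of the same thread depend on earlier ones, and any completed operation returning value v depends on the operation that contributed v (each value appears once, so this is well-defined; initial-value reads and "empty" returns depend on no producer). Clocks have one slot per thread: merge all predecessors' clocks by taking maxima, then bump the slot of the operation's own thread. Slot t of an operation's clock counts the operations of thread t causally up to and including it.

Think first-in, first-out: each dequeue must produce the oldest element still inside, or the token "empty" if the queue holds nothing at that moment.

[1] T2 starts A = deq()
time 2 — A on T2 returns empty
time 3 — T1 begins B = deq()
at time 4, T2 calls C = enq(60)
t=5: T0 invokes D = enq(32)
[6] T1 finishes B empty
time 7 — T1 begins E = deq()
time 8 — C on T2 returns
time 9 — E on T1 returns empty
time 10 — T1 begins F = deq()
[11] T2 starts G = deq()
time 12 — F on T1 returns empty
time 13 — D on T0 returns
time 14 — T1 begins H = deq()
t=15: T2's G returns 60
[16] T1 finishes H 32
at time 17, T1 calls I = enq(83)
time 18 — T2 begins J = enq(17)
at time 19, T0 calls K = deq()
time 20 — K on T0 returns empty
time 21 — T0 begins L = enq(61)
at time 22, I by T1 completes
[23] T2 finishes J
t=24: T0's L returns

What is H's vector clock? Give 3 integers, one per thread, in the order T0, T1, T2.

(1, 4, 0)

VC(A, invoked at 1): no causal predecessors; +1 on T2 → (0, 0, 1)
VC(B, invoked at 3): no causal predecessors; +1 on T1 → (0, 1, 0)
VC(D, invoked at 5): no causal predecessors; +1 on T0 → (1, 0, 0)
C, invoked 4, takes VC(A)=(0, 0, 1) under max, adds 1 for T2 → (0, 0, 2)
E, invoked 7, takes VC(B)=(0, 1, 0) under max, adds 1 for T1 → (0, 2, 0)
K, invoked 19, takes VC(D)=(1, 0, 0) under max, adds 1 for T0 → (2, 0, 0)
G, invoked 11, takes VC(C)=(0, 0, 2) under max, adds 1 for T2 → (0, 0, 3)
F, invoked 10, takes VC(E)=(0, 2, 0) under max, adds 1 for T1 → (0, 3, 0)
L, invoked 21, takes VC(K)=(2, 0, 0) under max, adds 1 for T0 → (3, 0, 0)
J, invoked 18, takes VC(G)=(0, 0, 3) under max, adds 1 for T2 → (0, 0, 4)
H, invoked 14, takes VC(D)=(1, 0, 0), VC(F)=(0, 3, 0) under max, adds 1 for T1 → (1, 4, 0)
I, invoked 17, takes VC(H)=(1, 4, 0) under max, adds 1 for T1 → (1, 5, 0)
target: VC(H) = (1, 4, 0)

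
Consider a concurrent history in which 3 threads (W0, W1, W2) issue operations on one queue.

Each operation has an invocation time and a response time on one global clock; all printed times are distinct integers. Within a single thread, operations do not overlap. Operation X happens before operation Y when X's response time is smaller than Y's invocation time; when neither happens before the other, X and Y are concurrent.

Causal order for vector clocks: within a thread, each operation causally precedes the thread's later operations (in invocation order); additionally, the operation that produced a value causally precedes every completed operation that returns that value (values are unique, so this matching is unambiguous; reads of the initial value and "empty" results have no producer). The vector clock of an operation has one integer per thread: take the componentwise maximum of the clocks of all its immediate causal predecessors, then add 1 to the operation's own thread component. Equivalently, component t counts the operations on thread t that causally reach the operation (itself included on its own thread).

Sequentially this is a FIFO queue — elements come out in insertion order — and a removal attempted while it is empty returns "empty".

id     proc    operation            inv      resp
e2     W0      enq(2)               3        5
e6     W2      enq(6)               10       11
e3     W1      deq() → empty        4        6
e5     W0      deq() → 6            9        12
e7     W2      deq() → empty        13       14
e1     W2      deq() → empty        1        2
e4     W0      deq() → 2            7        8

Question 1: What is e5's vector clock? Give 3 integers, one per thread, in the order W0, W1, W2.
invoked at 1, e1 has no predecessors; its own W2 bump gives (0, 0, 1)
invoked at 4, e3 has no predecessors; its own W1 bump gives (0, 1, 0)
invoked at 3, e2 has no predecessors; its own W0 bump gives (1, 0, 0)
merge at e6 (invoked 10): VC(e1)=(0, 0, 1), own-thread bump on W2 → (0, 0, 2)
merge at e4 (invoked 7): VC(e2)=(1, 0, 0), own-thread bump on W0 → (2, 0, 0)
merge at e7 (invoked 13): VC(e6)=(0, 0, 2), own-thread bump on W2 → (0, 0, 3)
merge at e5 (invoked 9): VC(e4)=(2, 0, 0), VC(e6)=(0, 0, 2), own-thread bump on W0 → (3, 0, 2)
target: VC(e5) = (3, 0, 2)

(3, 0, 2)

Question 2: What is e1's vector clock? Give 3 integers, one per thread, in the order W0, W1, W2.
e1, invoked 1, has no incoming edges; only W2's bump applies → (0, 0, 1)
e3, invoked 4, has no incoming edges; only W1's bump applies → (0, 1, 0)
e2, invoked 3, has no incoming edges; only W0's bump applies → (1, 0, 0)
from VC(e1)=(0, 0, 1), e6 (invoked 10) maxes components and bumps W2 → (0, 0, 2)
from VC(e2)=(1, 0, 0), e4 (invoked 7) maxes components and bumps W0 → (2, 0, 0)
from VC(e6)=(0, 0, 2), e7 (invoked 13) maxes components and bumps W2 → (0, 0, 3)
from VC(e4)=(2, 0, 0), VC(e6)=(0, 0, 2), e5 (invoked 9) maxes components and bumps W0 → (3, 0, 2)
target: VC(e1) = (0, 0, 1)

(0, 0, 1)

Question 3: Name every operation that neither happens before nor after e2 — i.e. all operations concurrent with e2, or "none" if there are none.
e2 spans [3,5]; an op avoiding the whole window 3..5 is ordered, any other is concurrent
e1 [1,2]: before
e3 [4,6]: concurrent
e4 [7,8]: after
e5 [9,12]: after
e6 [10,11]: after
e7 [13,14]: after

e3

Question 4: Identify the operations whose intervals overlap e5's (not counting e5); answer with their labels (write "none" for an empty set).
overlap test against e5 [9,12]: concurrent iff the interval meets 9..12
e1 [1,2]: before
e2 [3,5]: before
e3 [4,6]: before
e4 [7,8]: before
e6 [10,11]: concurrent
e7 [13,14]: after

e6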